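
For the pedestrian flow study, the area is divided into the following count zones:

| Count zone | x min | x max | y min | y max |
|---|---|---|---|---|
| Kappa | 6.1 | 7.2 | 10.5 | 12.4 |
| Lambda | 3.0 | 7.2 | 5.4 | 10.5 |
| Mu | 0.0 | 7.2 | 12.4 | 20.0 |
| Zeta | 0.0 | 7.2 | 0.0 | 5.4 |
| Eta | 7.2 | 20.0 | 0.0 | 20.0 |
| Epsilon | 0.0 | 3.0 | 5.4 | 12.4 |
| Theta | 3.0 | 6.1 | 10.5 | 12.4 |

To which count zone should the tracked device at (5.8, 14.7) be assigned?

The point has x = 5.8 and y = 14.7.
Only Mu satisfies 0.0 ≤ x ≤ 7.2 and 12.4 ≤ y ≤ 20.0.

Mu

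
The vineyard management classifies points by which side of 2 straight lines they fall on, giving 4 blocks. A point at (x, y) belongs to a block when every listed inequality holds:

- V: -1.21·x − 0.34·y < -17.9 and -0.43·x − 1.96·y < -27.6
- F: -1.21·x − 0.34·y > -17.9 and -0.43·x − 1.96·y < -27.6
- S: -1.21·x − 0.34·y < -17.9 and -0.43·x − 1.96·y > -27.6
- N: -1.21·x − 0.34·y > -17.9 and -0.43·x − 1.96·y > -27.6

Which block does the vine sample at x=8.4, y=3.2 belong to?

N

-1.21·8.4 − 0.34·3.2 = -11.252, which is > -17.9
-0.43·8.4 − 1.96·3.2 = -9.884, which is > -27.6
This sign pattern matches N.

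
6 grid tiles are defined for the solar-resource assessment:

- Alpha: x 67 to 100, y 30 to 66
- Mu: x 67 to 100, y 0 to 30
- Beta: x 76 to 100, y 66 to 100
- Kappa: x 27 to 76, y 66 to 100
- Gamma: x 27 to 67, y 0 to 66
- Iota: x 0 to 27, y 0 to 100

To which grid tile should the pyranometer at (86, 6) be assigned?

The point has x = 86 and y = 6.
Only Mu satisfies 67 ≤ x ≤ 100 and 0 ≤ y ≤ 30.

Mu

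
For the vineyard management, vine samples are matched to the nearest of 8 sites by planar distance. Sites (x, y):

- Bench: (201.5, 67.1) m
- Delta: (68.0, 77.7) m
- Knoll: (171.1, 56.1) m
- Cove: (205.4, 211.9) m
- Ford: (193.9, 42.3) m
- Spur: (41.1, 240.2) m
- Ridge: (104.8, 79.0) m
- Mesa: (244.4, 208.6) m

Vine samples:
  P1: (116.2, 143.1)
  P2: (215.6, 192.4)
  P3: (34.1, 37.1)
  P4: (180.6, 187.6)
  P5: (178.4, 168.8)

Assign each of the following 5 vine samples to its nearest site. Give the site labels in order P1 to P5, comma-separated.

P1 → Ridge (d²=4238.77)
P2 → Cove (d²=484.29)
P3 → Delta (d²=2797.57)
P4 → Cove (d²=1205.53)
P5 → Cove (d²=2586.61)

Ridge, Cove, Delta, Cove, Cove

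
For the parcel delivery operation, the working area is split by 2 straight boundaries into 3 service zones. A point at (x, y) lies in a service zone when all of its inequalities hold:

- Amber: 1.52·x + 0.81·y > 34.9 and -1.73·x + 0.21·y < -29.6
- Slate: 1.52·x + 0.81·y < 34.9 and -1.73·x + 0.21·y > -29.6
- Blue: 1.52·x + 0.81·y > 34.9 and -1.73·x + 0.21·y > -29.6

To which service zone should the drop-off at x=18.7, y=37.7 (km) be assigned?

1.52·18.7 + 0.81·37.7 = 58.961, which is > 34.9
-1.73·18.7 + 0.21·37.7 = -24.434, which is > -29.6
This sign pattern matches Blue.

Blue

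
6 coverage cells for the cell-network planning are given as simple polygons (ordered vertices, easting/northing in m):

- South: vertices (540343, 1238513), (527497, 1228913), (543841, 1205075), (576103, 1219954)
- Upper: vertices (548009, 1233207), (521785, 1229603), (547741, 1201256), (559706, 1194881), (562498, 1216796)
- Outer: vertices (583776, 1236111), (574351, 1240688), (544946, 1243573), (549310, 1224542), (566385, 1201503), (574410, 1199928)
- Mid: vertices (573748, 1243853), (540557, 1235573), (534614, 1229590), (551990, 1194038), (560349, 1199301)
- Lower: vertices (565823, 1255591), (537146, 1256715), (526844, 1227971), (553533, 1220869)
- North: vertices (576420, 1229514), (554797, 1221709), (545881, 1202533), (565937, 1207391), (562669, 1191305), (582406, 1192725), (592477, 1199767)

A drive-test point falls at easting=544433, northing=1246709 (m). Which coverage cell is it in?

Cast a ray rightward from (544433, 1246709). For each polygon, the edges (by vertex number in listed order) whose endpoints lie on opposite sides of northing = 1246709, where each meets that height, and whether that is right or left of the point:
South: no edge straddles that height → 0 crossings.
Upper: no edge straddles that height → 0 crossings.
Outer: no edge straddles that height → 0 crossings.
Mid: no edge straddles that height → 0 crossings.
Lower: 2–3 at easting≈533559.8 (left), 4–1 at easting≈562679.2 (right) → 1 crossing.
North: no edge straddles that height → 0 crossings.
Only Lower has an odd count, so the point is inside Lower.

Lower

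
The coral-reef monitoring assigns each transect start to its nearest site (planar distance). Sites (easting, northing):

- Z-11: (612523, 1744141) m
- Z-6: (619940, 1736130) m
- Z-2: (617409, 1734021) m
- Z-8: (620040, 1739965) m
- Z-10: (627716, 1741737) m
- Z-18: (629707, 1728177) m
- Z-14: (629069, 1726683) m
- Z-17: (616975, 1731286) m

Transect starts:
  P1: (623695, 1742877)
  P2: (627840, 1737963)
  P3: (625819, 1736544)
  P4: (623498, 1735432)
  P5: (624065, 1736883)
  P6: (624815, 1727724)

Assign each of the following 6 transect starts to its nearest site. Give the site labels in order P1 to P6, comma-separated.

Z-10, Z-10, Z-10, Z-6, Z-6, Z-14

P1 → Z-10 (d²=17468041.00)
P2 → Z-10 (d²=14258452.00)
P3 → Z-10 (d²=30565858.00)
P4 → Z-6 (d²=13146568.00)
P5 → Z-6 (d²=17582634.00)
P6 → Z-14 (d²=19180197.00)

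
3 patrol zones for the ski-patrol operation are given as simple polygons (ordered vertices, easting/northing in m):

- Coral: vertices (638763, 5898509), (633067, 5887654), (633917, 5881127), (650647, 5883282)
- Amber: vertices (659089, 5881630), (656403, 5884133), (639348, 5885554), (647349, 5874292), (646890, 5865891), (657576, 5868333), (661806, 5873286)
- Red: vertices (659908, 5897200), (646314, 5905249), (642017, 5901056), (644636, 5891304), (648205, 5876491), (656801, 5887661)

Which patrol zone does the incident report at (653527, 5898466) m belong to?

Red

Cast a ray rightward from (653527, 5898466). For each polygon, the edges (by vertex number in listed order) whose endpoints lie on opposite sides of northing = 5898466, where each meets that height, and whether that is right or left of the point:
Coral: 1–2 at easting≈638740.4 (left), 4–1 at easting≈638796.6 (left) → 0 crossings.
Amber: no edge straddles that height → 0 crossings.
Red: 1–2 at easting≈657769.8 (right), 3–4 at easting≈642712.6 (left) → 1 crossing.
Only Red has an odd count, so the point is inside Red.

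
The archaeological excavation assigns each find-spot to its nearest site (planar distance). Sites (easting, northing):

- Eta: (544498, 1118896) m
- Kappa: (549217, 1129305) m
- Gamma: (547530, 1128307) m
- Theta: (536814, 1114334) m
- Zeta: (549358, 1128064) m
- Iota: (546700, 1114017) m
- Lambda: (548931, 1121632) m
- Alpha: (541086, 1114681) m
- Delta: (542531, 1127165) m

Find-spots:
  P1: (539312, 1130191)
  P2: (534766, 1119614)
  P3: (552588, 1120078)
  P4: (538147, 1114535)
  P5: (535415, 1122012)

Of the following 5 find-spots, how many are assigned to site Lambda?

1

P1 → Delta
P2 → Theta
P3 → Lambda
P4 → Theta
P5 → Theta
1 of the 5 goes to Lambda.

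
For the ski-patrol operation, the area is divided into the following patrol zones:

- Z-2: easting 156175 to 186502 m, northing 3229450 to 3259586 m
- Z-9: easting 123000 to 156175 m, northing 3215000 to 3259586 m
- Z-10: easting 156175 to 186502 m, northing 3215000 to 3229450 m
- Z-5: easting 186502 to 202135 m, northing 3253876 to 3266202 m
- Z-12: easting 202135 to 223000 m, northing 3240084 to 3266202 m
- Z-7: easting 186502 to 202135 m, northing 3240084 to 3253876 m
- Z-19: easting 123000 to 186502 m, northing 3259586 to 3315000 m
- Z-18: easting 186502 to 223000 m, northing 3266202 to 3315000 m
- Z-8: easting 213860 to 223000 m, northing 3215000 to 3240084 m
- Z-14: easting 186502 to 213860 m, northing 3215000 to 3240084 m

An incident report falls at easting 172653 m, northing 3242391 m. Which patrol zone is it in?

Z-2

The point has easting = 172653 and northing = 3242391.
Only Z-2 satisfies 156175 ≤ easting ≤ 186502 and 3229450 ≤ northing ≤ 3259586.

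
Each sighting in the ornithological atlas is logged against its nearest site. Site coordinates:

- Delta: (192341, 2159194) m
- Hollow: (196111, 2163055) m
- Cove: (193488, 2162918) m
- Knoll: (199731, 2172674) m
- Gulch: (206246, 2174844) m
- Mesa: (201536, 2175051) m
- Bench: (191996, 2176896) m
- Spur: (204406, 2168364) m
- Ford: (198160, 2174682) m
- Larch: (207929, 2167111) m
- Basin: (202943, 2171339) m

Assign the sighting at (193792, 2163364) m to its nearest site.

Cove

Squared distances to each site:
Delta: 19494301.000; Hollow: 5473242.000; Cove: 291332.000; Knoll: 121947821.000; Gulch: 286892516.000; Mesa: 196555505.000; Bench: 186340640.000; Spur: 137656996.000; Ford: 147176548.000; Larch: 213894778.000; Basin: 147341426.000.
Minimum at Cove.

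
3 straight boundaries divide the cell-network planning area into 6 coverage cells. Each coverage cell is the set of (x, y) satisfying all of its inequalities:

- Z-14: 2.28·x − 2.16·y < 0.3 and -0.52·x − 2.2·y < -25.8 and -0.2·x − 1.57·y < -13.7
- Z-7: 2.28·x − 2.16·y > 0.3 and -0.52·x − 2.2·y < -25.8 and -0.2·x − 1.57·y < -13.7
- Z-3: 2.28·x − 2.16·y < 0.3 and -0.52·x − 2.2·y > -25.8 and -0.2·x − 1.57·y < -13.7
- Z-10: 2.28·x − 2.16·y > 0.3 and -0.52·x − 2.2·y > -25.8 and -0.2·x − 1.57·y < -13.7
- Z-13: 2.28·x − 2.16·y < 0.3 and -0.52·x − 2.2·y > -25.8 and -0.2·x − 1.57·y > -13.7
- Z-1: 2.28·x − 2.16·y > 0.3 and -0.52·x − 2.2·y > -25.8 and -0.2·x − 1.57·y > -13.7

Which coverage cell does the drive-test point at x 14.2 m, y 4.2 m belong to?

2.28·14.2 − 2.16·4.2 = 23.304, which is > 0.3
-0.52·14.2 − 2.2·4.2 = -16.624, which is > -25.8
-0.2·14.2 − 1.57·4.2 = -9.434, which is > -13.7
This sign pattern matches Z-1.

Z-1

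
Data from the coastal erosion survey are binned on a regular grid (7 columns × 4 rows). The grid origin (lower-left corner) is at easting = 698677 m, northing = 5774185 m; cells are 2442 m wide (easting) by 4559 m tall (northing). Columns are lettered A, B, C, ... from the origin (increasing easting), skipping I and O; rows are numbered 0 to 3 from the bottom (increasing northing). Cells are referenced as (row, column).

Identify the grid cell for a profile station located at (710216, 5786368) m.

Column index: ⌊(710216 − 698677) / 2442⌋ = ⌊4.725⌋ = 4 → column E
Row offset from origin: ⌊(5786368 − 5774185) / 4559⌋ = ⌊2.672⌋ = 2 → row 2

(2, E)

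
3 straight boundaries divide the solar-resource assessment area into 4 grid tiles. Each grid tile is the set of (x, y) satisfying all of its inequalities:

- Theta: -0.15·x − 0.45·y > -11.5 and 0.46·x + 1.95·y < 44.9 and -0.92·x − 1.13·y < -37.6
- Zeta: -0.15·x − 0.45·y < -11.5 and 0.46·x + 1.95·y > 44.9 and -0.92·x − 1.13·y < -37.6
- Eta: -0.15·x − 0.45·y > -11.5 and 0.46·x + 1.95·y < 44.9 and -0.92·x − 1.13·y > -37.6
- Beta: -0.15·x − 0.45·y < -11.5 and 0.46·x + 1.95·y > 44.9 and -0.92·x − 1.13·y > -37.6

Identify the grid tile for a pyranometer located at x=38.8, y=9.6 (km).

-0.15·38.8 − 0.45·9.6 = -10.140, which is > -11.5
0.46·38.8 + 1.95·9.6 = 36.568, which is < 44.9
-0.92·38.8 − 1.13·9.6 = -46.544, which is < -37.6
This sign pattern matches Theta.

Theta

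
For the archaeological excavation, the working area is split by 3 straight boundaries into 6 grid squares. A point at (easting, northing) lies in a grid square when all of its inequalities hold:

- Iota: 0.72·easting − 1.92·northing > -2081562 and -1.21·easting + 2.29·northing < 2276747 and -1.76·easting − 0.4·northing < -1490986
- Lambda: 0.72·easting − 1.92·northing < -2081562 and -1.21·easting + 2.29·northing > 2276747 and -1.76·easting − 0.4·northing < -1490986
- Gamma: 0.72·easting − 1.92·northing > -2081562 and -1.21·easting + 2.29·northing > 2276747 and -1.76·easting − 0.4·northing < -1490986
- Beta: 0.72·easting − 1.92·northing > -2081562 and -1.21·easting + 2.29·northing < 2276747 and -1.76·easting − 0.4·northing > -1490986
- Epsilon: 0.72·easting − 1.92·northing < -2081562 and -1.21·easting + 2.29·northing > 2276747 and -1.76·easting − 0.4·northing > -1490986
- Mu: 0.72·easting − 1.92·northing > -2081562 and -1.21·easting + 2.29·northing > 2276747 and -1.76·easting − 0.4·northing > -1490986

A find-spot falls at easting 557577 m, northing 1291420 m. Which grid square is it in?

0.72·557577 − 1.92·1291420 = -2078070.960, which is > -2081562
-1.21·557577 + 2.29·1291420 = 2282683.630, which is > 2276747
-1.76·557577 − 0.4·1291420 = -1497903.520, which is < -1490986
This sign pattern matches Gamma.

Gamma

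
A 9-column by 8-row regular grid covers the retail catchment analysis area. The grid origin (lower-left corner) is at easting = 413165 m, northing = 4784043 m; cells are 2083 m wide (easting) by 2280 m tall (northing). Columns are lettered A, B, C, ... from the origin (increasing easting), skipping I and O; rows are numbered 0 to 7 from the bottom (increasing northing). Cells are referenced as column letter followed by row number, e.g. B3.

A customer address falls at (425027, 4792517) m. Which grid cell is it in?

F3

Column index: ⌊(425027 − 413165) / 2083⌋ = ⌊5.695⌋ = 5 → column F
Row offset from origin: ⌊(4792517 − 4784043) / 2280⌋ = ⌊3.717⌋ = 3 → row 3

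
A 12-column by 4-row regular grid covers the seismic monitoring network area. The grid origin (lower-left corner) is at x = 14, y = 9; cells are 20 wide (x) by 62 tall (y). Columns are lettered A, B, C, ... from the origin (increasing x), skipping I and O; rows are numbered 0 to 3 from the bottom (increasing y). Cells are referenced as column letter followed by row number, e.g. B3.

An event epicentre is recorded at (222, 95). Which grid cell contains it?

L1

Column index: ⌊(222 − 14) / 20⌋ = ⌊10.400⌋ = 10 → column L
Row offset from origin: ⌊(95 − 9) / 62⌋ = ⌊1.387⌋ = 1 → row 1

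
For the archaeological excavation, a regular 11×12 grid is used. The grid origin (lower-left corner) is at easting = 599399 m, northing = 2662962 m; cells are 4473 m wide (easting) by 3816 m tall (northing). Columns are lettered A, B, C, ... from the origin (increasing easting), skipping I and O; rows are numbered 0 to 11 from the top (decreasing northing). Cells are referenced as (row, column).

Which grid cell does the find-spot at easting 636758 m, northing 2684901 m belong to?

Column index: ⌊(636758 − 599399) / 4473⌋ = ⌊8.352⌋ = 8 → column J
Row offset from origin: ⌊(2684901 − 2662962) / 3816⌋ = ⌊5.749⌋ = 5 → row 6 (counted from top)

(6, J)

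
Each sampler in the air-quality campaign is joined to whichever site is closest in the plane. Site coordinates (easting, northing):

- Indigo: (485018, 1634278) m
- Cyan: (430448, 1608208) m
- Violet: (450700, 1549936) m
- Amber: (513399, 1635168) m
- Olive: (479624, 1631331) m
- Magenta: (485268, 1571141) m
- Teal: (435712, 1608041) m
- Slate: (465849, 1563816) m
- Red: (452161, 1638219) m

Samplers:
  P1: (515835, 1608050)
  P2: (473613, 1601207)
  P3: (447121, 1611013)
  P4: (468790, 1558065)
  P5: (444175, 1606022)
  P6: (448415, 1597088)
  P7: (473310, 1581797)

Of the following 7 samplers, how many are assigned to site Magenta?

P1 → Amber
P2 → Olive
P3 → Teal
P4 → Slate
P5 → Teal
P6 → Teal
P7 → Magenta
1 of the 7 goes to Magenta.

1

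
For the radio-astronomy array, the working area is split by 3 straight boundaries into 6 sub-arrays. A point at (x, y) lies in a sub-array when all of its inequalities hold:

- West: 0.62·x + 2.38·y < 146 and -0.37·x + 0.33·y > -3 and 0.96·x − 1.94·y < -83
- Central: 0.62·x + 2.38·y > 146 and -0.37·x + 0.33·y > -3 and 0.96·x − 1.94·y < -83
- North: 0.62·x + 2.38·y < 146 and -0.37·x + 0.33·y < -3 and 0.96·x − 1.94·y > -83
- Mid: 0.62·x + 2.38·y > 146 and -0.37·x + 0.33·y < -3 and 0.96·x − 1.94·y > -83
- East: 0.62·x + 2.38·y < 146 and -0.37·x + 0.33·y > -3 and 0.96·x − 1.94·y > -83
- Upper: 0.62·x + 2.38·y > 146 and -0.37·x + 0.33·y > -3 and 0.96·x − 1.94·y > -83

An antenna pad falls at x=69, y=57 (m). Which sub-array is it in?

0.62·69 + 2.38·57 = 178.440, which is > 146
-0.37·69 + 0.33·57 = -6.720, which is < -3
0.96·69 − 1.94·57 = -44.340, which is > -83
This sign pattern matches Mid.

Mid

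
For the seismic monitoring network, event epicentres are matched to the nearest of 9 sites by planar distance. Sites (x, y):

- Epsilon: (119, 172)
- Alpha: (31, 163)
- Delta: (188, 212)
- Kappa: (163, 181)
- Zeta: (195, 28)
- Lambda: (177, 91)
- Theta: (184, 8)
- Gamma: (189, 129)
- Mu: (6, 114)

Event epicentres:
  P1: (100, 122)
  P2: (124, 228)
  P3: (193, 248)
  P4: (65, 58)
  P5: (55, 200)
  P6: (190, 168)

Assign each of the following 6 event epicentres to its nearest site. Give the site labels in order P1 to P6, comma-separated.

P1 → Epsilon (d²=2861.00)
P2 → Epsilon (d²=3161.00)
P3 → Delta (d²=1321.00)
P4 → Mu (d²=6617.00)
P5 → Alpha (d²=1945.00)
P6 → Kappa (d²=898.00)

Epsilon, Epsilon, Delta, Mu, Alpha, Kappa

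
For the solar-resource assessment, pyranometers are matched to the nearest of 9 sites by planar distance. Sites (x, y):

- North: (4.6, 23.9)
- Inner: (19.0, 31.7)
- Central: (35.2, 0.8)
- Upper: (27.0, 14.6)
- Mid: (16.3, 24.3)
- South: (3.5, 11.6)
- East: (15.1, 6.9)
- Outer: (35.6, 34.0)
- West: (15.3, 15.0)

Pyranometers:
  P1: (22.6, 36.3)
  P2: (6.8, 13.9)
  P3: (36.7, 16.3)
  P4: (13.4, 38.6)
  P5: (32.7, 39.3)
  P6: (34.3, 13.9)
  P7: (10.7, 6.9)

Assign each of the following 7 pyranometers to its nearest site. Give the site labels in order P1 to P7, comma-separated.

P1 → Inner (d²=34.12)
P2 → South (d²=16.18)
P3 → Upper (d²=96.98)
P4 → Inner (d²=78.97)
P5 → Outer (d²=36.50)
P6 → Upper (d²=53.78)
P7 → East (d²=19.36)

Inner, South, Upper, Inner, Outer, Upper, East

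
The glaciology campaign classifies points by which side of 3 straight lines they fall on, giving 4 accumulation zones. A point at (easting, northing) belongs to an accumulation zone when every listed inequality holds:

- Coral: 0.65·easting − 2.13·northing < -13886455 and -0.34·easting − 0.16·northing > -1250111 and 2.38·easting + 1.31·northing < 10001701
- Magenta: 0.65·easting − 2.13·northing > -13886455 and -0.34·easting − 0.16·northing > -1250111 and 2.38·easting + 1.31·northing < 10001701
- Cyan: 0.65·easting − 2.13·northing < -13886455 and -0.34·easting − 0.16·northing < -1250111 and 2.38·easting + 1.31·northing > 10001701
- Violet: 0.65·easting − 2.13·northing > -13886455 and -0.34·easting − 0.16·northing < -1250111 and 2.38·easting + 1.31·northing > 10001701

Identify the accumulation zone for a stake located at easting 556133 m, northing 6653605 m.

Violet

0.65·556133 − 2.13·6653605 = -13810692.200, which is > -13886455
-0.34·556133 − 0.16·6653605 = -1253662.020, which is < -1250111
2.38·556133 + 1.31·6653605 = 10039819.090, which is > 10001701
This sign pattern matches Violet.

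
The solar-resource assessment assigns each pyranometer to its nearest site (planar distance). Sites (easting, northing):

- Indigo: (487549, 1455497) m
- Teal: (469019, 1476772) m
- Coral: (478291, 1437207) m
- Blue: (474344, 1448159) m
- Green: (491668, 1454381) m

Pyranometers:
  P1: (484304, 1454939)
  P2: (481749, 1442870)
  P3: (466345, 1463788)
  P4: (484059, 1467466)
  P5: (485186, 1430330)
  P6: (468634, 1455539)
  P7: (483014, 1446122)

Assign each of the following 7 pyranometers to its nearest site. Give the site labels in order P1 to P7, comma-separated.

Indigo, Coral, Teal, Indigo, Coral, Blue, Blue

P1 → Indigo (d²=10841389.00)
P2 → Coral (d²=44027333.00)
P3 → Teal (d²=175734532.00)
P4 → Indigo (d²=155437061.00)
P5 → Coral (d²=94834154.00)
P6 → Blue (d²=87068500.00)
P7 → Blue (d²=79318269.00)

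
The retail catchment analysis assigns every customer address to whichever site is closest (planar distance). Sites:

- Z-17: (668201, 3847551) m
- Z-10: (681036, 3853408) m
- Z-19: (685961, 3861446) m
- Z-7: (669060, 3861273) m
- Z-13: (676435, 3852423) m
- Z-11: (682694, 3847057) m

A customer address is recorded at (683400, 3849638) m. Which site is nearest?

Z-11

Squared distances to each site:
Z-17: 235365170.000; Z-10: 19801396.000; Z-19: 145987585.000; Z-7: 341008825.000; Z-13: 56267450.000; Z-11: 7159997.000.
Minimum at Z-11.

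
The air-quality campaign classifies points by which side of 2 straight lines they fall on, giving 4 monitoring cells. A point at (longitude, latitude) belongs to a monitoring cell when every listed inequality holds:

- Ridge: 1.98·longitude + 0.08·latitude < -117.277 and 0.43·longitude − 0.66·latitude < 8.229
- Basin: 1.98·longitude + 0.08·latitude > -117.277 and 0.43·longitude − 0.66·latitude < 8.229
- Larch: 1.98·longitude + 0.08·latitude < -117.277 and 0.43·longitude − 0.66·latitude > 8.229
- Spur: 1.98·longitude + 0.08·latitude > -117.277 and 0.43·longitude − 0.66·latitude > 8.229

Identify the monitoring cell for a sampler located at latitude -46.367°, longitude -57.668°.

Ridge

1.98·-57.668 + 0.08·-46.367 = -117.892, which is < -117.277
0.43·-57.668 − 0.66·-46.367 = 5.805, which is < 8.229
This sign pattern matches Ridge.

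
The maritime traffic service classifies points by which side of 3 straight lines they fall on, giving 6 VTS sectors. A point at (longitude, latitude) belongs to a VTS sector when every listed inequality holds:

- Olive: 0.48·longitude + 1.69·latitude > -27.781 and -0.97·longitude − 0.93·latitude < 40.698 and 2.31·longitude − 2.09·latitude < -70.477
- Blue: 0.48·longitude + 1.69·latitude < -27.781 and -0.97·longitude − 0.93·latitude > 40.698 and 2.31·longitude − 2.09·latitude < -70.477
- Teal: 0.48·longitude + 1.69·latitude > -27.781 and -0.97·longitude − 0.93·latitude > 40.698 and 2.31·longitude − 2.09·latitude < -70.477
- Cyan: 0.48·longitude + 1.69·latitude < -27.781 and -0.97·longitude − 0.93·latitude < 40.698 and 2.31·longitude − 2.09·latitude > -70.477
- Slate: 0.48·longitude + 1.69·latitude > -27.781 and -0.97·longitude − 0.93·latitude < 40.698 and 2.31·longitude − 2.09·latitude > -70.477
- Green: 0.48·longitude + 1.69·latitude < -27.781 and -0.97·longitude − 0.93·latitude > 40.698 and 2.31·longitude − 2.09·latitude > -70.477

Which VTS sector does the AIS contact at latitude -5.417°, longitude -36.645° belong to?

Olive

0.48·-36.645 + 1.69·-5.417 = -26.744, which is > -27.781
-0.97·-36.645 − 0.93·-5.417 = 40.583, which is < 40.698
2.31·-36.645 − 2.09·-5.417 = -73.328, which is < -70.477
This sign pattern matches Olive.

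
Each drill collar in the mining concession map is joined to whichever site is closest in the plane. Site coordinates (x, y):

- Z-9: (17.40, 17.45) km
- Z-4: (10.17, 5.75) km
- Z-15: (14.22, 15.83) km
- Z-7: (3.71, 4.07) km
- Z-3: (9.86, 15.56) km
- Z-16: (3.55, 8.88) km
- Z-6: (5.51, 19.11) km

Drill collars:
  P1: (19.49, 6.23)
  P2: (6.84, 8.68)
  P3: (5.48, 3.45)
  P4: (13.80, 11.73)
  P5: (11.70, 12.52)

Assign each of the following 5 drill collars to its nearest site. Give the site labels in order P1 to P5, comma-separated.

P1 → Z-4 (d²=87.09)
P2 → Z-16 (d²=10.86)
P3 → Z-7 (d²=3.52)
P4 → Z-15 (d²=16.99)
P5 → Z-3 (d²=12.63)

Z-4, Z-16, Z-7, Z-15, Z-3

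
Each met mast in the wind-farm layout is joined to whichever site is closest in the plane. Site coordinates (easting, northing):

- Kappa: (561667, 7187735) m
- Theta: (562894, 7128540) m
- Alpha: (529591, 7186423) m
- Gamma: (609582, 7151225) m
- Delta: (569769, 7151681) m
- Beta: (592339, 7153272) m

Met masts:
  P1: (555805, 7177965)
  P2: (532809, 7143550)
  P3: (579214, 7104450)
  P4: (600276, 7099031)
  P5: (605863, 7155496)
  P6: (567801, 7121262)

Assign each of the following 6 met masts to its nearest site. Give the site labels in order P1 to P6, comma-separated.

Kappa, Theta, Theta, Theta, Gamma, Theta

P1 → Kappa (d²=129815944.00)
P2 → Theta (d²=1130407325.00)
P3 → Theta (d²=846670500.00)
P4 → Theta (d²=2268195005.00)
P5 → Gamma (d²=32072402.00)
P6 → Theta (d²=77047933.00)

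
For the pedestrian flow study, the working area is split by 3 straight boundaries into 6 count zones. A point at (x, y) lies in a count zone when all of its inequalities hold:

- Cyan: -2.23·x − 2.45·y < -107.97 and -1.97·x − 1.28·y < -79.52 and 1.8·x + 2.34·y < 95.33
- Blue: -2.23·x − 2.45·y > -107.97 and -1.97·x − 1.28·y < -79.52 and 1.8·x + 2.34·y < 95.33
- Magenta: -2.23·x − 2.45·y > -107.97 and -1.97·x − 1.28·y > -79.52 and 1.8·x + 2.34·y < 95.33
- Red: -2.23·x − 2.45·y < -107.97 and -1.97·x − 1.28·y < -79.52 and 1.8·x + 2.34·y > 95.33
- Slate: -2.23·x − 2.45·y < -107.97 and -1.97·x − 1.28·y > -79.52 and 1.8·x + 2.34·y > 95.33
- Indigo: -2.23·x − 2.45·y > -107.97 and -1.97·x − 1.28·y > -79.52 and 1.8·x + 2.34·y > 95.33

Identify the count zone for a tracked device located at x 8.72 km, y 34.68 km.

-2.23·8.72 − 2.45·34.68 = -104.412, which is > -107.97
-1.97·8.72 − 1.28·34.68 = -61.569, which is > -79.52
1.8·8.72 + 2.34·34.68 = 96.847, which is > 95.33
This sign pattern matches Indigo.

Indigo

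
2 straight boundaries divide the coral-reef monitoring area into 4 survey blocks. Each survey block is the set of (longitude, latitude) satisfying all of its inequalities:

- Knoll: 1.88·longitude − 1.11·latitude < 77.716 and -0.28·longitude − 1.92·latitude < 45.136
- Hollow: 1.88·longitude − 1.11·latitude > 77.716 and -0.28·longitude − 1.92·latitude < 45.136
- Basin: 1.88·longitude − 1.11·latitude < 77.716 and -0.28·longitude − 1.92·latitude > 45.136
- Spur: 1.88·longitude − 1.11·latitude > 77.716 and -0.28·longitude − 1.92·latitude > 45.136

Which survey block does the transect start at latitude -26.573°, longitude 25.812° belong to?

1.88·25.812 − 1.11·-26.573 = 78.023, which is > 77.716
-0.28·25.812 − 1.92·-26.573 = 43.793, which is < 45.136
This sign pattern matches Hollow.

Hollow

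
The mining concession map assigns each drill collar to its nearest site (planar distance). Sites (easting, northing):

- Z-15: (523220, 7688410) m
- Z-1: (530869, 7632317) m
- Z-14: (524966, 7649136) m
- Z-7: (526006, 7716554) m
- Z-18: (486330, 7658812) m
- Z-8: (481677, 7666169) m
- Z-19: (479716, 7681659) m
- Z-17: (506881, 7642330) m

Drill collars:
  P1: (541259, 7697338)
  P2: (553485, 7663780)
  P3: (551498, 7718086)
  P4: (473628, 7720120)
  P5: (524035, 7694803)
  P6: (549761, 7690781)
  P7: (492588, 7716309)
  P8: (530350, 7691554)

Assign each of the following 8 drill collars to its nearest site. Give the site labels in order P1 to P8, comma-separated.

P1 → Z-15 (d²=405114705.00)
P2 → Z-14 (d²=1027780097.00)
P3 → Z-7 (d²=652189088.00)
P4 → Z-19 (d²=1516312265.00)
P5 → Z-15 (d²=41534674.00)
P6 → Z-15 (d²=710046322.00)
P7 → Z-7 (d²=1116822749.00)
P8 → Z-15 (d²=60721636.00)

Z-15, Z-14, Z-7, Z-19, Z-15, Z-15, Z-7, Z-15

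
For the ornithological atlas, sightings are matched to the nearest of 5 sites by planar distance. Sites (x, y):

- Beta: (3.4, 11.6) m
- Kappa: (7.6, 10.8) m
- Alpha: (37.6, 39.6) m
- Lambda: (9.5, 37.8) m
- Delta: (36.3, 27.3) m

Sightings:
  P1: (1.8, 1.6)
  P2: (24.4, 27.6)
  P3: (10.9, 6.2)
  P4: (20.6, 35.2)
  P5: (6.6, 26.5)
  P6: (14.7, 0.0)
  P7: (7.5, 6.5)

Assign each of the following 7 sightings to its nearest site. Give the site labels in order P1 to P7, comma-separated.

P1 → Beta (d²=102.56)
P2 → Delta (d²=141.70)
P3 → Kappa (d²=32.05)
P4 → Lambda (d²=129.97)
P5 → Lambda (d²=136.10)
P6 → Kappa (d²=167.05)
P7 → Kappa (d²=18.50)

Beta, Delta, Kappa, Lambda, Lambda, Kappa, Kappa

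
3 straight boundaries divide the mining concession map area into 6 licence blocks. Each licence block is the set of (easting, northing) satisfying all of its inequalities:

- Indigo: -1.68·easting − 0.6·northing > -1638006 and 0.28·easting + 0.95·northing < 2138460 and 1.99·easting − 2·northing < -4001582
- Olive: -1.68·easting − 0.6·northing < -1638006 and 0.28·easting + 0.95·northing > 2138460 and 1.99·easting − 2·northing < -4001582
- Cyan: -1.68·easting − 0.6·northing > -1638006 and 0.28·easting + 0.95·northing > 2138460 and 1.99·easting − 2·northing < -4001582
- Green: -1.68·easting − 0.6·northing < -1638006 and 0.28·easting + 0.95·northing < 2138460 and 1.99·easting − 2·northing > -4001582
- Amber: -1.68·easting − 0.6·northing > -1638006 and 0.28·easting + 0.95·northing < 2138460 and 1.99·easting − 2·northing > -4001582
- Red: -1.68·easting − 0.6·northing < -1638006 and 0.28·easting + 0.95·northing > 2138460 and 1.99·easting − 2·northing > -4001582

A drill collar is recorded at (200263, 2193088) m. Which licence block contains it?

-1.68·200263 − 0.6·2193088 = -1652294.640, which is < -1638006
0.28·200263 + 0.95·2193088 = 2139507.240, which is > 2138460
1.99·200263 − 2·2193088 = -3987652.630, which is > -4001582
This sign pattern matches Red.

Red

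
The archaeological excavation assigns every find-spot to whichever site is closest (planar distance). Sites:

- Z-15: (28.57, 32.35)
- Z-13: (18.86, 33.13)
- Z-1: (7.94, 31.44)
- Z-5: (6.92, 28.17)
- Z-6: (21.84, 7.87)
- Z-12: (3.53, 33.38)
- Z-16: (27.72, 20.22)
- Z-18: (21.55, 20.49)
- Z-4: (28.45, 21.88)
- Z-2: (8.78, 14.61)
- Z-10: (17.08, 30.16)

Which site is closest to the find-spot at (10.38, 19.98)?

Z-2

Squared distances to each site:
Z-15: 483.893; Z-13: 244.833; Z-1: 137.285; Z-5: 79.048; Z-6: 277.984; Z-12: 226.483; Z-16: 300.733; Z-18: 125.029; Z-4: 330.135; Z-2: 31.397; Z-10: 148.522.
Minimum at Z-2.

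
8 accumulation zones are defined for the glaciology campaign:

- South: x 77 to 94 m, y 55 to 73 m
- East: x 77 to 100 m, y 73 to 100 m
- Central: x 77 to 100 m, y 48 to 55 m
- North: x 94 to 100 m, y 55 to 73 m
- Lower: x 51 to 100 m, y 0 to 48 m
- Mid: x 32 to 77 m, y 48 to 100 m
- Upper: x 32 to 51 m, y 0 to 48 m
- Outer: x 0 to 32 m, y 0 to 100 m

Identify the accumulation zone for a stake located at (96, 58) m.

The point has x = 96 and y = 58.
Only North satisfies 94 ≤ x ≤ 100 and 55 ≤ y ≤ 73.

North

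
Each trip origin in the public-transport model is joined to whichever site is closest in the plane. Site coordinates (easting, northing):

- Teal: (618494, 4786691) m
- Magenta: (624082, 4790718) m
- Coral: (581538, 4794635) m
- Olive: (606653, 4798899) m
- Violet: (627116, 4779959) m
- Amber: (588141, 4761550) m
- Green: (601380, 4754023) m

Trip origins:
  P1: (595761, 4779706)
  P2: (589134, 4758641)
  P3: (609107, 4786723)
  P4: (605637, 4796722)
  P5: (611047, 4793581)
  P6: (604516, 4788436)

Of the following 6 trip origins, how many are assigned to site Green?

P1 → Amber
P2 → Amber
P3 → Teal
P4 → Olive
P5 → Olive
P6 → Olive
0 of the 6 go to Green.

0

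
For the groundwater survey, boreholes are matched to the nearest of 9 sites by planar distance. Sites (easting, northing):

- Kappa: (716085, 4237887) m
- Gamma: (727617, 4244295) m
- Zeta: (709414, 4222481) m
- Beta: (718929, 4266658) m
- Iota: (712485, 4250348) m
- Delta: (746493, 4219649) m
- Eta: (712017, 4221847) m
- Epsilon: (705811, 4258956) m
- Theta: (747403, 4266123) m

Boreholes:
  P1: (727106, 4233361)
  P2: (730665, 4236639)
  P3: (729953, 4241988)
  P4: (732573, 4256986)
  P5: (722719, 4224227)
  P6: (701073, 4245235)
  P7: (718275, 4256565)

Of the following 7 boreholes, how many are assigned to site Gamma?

P1 → Gamma
P2 → Gamma
P3 → Gamma
P4 → Gamma
P5 → Eta
P6 → Iota
P7 → Iota
4 of the 7 go to Gamma.

4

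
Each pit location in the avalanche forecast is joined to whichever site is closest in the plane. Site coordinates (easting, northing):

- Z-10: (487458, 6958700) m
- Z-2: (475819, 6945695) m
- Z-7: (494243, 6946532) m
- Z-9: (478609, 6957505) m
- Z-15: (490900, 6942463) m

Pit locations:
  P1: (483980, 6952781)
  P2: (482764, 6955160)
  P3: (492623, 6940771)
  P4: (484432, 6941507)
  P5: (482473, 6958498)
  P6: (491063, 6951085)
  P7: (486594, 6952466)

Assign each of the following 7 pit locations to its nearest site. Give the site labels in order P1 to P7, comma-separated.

P1 → Z-10 (d²=47131045.00)
P2 → Z-9 (d²=22763050.00)
P3 → Z-15 (d²=5831593.00)
P4 → Z-15 (d²=42748960.00)
P5 → Z-9 (d²=15916545.00)
P6 → Z-7 (d²=30842209.00)
P7 → Z-10 (d²=39609252.00)

Z-10, Z-9, Z-15, Z-15, Z-9, Z-7, Z-10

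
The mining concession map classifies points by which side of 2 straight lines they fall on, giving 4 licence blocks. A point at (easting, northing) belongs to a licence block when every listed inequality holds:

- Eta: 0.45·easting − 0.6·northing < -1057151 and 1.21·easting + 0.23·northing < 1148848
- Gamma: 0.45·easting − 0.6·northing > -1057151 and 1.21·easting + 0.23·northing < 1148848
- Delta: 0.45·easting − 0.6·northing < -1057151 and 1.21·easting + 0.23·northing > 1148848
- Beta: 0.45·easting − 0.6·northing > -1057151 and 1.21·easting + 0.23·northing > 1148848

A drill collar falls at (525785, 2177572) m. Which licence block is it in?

0.45·525785 − 0.6·2177572 = -1069939.950, which is < -1057151
1.21·525785 + 0.23·2177572 = 1137041.410, which is < 1148848
This sign pattern matches Eta.

Eta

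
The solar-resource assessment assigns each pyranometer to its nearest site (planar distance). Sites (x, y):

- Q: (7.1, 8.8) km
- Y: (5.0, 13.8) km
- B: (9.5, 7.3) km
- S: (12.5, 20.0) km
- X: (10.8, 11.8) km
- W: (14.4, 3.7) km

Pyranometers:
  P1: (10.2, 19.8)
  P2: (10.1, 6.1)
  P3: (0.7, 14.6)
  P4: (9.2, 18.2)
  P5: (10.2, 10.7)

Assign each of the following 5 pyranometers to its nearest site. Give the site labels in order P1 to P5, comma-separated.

S, B, Y, S, X

P1 → S (d²=5.33)
P2 → B (d²=1.80)
P3 → Y (d²=19.13)
P4 → S (d²=14.13)
P5 → X (d²=1.57)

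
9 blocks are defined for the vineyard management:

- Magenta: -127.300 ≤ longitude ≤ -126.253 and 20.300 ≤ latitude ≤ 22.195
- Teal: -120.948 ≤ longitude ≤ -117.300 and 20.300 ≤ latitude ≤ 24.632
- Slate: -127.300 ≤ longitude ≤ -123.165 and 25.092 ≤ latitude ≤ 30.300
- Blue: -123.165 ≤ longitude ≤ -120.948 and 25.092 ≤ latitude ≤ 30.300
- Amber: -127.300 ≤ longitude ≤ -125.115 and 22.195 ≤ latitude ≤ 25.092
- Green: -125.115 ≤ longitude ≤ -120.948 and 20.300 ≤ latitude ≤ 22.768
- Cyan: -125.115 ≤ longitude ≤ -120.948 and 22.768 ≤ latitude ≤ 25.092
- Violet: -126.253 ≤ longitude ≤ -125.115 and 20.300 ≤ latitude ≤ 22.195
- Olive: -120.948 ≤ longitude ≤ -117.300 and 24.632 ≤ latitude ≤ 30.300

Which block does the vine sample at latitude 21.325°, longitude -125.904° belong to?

The point has longitude = -125.904 and latitude = 21.325.
Only Violet satisfies -126.253 ≤ longitude ≤ -125.115 and 20.300 ≤ latitude ≤ 22.195.

Violet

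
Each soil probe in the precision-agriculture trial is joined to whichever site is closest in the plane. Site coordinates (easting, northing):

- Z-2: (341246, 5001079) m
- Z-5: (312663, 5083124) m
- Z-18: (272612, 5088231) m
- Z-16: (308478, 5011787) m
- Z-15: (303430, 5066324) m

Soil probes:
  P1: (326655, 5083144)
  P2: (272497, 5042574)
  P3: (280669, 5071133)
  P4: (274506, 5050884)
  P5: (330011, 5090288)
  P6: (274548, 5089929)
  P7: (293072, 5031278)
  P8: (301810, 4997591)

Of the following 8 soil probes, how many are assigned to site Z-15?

2

P1 → Z-5
P2 → Z-15
P3 → Z-18
P4 → Z-15
P5 → Z-5
P6 → Z-18
P7 → Z-16
P8 → Z-16
2 of the 8 go to Z-15.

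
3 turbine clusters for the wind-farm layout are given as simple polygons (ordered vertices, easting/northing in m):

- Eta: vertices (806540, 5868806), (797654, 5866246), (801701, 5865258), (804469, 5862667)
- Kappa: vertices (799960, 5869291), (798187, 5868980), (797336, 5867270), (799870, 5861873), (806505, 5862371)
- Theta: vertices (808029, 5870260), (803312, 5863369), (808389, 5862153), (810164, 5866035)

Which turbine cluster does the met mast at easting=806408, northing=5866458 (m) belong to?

Cast a ray rightward from (806408, 5866458). For each polygon, the edges (by vertex number in listed order) whose endpoints lie on opposite sides of northing = 5866458, where each meets that height, and whether that is right or left of the point:
Eta: 1–2 at easting≈798389.9 (left), 4–1 at easting≈805747.9 (left) → 0 crossings.
Kappa: 3–4 at easting≈797717.3 (left), 5–1 at easting≈802639.5 (left) → 0 crossings.
Theta: 1–2 at easting≈805426.5 (left), 4–1 at easting≈809950.2 (right) → 1 crossing.
Only Theta has an odd count, so the point is inside Theta.

Theta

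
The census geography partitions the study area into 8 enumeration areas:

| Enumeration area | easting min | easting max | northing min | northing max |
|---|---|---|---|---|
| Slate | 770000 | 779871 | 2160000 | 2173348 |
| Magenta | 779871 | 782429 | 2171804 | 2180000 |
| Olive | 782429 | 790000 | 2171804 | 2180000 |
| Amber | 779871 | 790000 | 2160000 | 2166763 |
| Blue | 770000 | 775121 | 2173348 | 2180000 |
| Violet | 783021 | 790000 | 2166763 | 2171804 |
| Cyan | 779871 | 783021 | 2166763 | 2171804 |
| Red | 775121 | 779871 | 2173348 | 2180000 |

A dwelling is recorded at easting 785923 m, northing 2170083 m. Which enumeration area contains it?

The point has easting = 785923 and northing = 2170083.
Only Violet satisfies 783021 ≤ easting ≤ 790000 and 2166763 ≤ northing ≤ 2171804.

Violet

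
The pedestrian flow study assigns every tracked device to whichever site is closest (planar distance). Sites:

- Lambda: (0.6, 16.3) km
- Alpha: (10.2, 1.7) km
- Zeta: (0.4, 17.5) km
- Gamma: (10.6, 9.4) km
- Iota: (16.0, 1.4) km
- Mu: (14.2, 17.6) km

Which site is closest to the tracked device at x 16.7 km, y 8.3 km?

Squared distances to each site:
Lambda: 323.210; Alpha: 85.810; Zeta: 350.330; Gamma: 38.420; Iota: 48.100; Mu: 92.740.
Minimum at Gamma.

Gamma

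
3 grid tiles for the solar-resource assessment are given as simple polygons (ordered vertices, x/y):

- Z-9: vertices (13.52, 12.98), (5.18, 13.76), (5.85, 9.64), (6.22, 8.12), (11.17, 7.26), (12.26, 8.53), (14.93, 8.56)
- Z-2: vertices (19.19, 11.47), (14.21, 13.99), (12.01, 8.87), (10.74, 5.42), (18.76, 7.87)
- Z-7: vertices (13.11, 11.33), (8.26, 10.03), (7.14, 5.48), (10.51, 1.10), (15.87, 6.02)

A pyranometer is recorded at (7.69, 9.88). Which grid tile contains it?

Z-9

Cast a ray rightward from (7.69, 9.88). For each polygon, the edges (by vertex number in listed order) whose endpoints lie on opposite sides of y = 9.88, where each meets that height, and whether that is right or left of the point:
Z-9: 2–3 at x≈5.811 (left), 7–1 at x≈14.509 (right) → 1 crossing.
Z-2: 2–3 at x≈12.444 (right), 5–1 at x≈19.000 (right) → 2 crossings.
Z-7: 2–3 at x≈8.223 (right), 5–1 at x≈13.864 (right) → 2 crossings.
Only Z-9 has an odd count, so the point is inside Z-9.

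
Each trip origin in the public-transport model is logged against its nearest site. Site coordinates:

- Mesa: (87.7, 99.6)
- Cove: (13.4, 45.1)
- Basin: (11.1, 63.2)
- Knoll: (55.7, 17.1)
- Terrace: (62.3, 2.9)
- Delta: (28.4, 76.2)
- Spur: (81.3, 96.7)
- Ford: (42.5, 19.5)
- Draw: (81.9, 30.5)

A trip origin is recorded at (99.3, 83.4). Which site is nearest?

Squared distances to each site:
Mesa: 397.000; Cove: 8845.700; Basin: 8187.280; Knoll: 6296.650; Terrace: 7849.250; Delta: 5078.650; Spur: 500.890; Ford: 7309.450; Draw: 3101.170.
Minimum at Mesa.

Mesa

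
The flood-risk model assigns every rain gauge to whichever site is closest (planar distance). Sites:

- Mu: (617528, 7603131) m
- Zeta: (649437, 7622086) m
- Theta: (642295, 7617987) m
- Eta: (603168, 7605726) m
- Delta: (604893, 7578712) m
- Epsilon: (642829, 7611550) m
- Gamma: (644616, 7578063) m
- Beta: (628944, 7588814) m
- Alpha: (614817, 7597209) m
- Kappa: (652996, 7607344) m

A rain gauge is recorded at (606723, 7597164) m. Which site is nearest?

Squared distances to each site:
Mu: 152353114.000; Zeta: 2445591880.000; Theta: 1698964513.000; Eta: 85945869.000; Delta: 343825204.000; Epsilon: 1510600232.000; Gamma: 1800727650.000; Beta: 563495341.000; Alpha: 65514861.000; Kappa: 2244822929.000.
Minimum at Alpha.

Alpha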